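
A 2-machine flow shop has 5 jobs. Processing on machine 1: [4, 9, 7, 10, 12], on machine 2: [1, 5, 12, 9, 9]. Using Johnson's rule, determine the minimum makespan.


Apply Johnson's rule:
  Group 1 (a <= b): [(3, 7, 12)]
  Group 2 (a > b): [(4, 10, 9), (5, 12, 9), (2, 9, 5), (1, 4, 1)]
Optimal job order: [3, 4, 5, 2, 1]
Schedule:
  Job 3: M1 done at 7, M2 done at 19
  Job 4: M1 done at 17, M2 done at 28
  Job 5: M1 done at 29, M2 done at 38
  Job 2: M1 done at 38, M2 done at 43
  Job 1: M1 done at 42, M2 done at 44
Makespan = 44

44


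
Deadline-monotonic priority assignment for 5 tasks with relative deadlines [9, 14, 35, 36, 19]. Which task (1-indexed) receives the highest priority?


Sort tasks by relative deadline (ascending):
  Task 1: deadline = 9
  Task 2: deadline = 14
  Task 5: deadline = 19
  Task 3: deadline = 35
  Task 4: deadline = 36
Priority order (highest first): [1, 2, 5, 3, 4]
Highest priority task = 1

1


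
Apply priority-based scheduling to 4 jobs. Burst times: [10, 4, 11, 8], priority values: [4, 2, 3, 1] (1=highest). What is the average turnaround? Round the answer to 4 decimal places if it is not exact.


Sort by priority (ascending = highest first):
Order: [(1, 8), (2, 4), (3, 11), (4, 10)]
Completion times:
  Priority 1, burst=8, C=8
  Priority 2, burst=4, C=12
  Priority 3, burst=11, C=23
  Priority 4, burst=10, C=33
Average turnaround = 76/4 = 19.0

19.0


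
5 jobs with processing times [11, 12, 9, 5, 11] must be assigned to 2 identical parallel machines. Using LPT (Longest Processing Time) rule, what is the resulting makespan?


Sort jobs in decreasing order (LPT): [12, 11, 11, 9, 5]
Assign each job to the least loaded machine:
  Machine 1: jobs [12, 9, 5], load = 26
  Machine 2: jobs [11, 11], load = 22
Makespan = max load = 26

26


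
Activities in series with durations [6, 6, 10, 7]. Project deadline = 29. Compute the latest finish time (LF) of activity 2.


LF(activity 2) = deadline - sum of successor durations
Successors: activities 3 through 4 with durations [10, 7]
Sum of successor durations = 17
LF = 29 - 17 = 12

12


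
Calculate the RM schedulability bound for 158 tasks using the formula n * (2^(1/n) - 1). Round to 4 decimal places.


Compute 2^(1/158) = 1.0043966445
Subtract 1: 1.0043966445 - 1 = 0.0043966445
Multiply by n: 158 * 0.0043966445 = 0.6946698310
Round to 4 dp: 0.6947

0.6947


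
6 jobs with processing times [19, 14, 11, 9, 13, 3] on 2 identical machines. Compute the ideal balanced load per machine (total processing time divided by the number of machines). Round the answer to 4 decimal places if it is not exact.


Total processing time = 19 + 14 + 11 + 9 + 13 + 3 = 69
Number of machines = 2
Ideal balanced load = 69 / 2 = 34.5

34.5


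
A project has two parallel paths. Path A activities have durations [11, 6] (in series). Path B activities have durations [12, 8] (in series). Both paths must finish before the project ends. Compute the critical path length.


Path A total = 11 + 6 = 17
Path B total = 12 + 8 = 20
Critical path = longest path = max(17, 20) = 20

20


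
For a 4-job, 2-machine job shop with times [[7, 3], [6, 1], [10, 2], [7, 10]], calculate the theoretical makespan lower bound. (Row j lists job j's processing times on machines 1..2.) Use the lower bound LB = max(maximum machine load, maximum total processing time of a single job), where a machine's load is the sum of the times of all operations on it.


Machine loads:
  Machine 1: 7 + 6 + 10 + 7 = 30
  Machine 2: 3 + 1 + 2 + 10 = 16
Max machine load = 30
Job totals:
  Job 1: 10
  Job 2: 7
  Job 3: 12
  Job 4: 17
Max job total = 17
Lower bound = max(30, 17) = 30

30


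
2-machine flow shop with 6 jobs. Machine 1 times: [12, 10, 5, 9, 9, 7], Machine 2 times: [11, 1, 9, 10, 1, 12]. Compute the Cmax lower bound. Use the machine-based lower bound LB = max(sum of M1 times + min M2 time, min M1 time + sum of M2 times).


LB1 = sum(M1 times) + min(M2 times) = 52 + 1 = 53
LB2 = min(M1 times) + sum(M2 times) = 5 + 44 = 49
Lower bound = max(LB1, LB2) = max(53, 49) = 53

53


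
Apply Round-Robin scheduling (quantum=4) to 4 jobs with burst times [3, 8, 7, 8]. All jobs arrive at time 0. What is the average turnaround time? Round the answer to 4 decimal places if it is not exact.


Time quantum = 4
Execution trace:
  J1 runs 3 units, time = 3
  J2 runs 4 units, time = 7
  J3 runs 4 units, time = 11
  J4 runs 4 units, time = 15
  J2 runs 4 units, time = 19
  J3 runs 3 units, time = 22
  J4 runs 4 units, time = 26
Finish times: [3, 19, 22, 26]
Average turnaround = 70/4 = 17.5

17.5


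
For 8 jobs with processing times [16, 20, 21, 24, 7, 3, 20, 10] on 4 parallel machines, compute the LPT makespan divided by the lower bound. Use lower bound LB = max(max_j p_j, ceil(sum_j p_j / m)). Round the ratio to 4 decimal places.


LPT order: [24, 21, 20, 20, 16, 10, 7, 3]
Machine loads after assignment: [27, 28, 36, 30]
LPT makespan = 36
Lower bound = max(max_job, ceil(total/4)) = max(24, 31) = 31
Ratio = 36 / 31 = 1.1613

1.1613


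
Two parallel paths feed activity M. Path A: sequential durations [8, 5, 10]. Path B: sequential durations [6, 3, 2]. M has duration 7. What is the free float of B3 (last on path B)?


ES(B3) = sum of predecessors on chain B = 9
EF(B3) = ES + duration = 9 + 2 = 11
Successor of B3 is M. ES(M) = max(sum(A), sum(B)) = max(23, 11) = 23
Free float = ES(successor) - EF(current) = 23 - 11 = 12

12


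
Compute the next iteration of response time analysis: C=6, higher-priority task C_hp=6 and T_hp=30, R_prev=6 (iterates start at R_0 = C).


R_next = C + ceil(R_prev / T_hp) * C_hp
ceil(6 / 30) = ceil(0.2) = 1
Interference = 1 * 6 = 6
R_next = 6 + 6 = 12

12


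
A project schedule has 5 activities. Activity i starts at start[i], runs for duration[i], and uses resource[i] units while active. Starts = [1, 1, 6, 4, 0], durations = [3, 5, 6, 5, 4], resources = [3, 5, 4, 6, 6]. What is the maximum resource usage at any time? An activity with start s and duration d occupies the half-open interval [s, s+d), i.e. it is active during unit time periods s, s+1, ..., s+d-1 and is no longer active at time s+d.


Each activity i is active on [start_i, start_i + duration_i).
Compute total resource usage per time slot:
  t=0: active resources = [6], total = 6
  t=1: active resources = [3, 5, 6], total = 14
  t=2: active resources = [3, 5, 6], total = 14
  t=3: active resources = [3, 5, 6], total = 14
  t=4: active resources = [5, 6], total = 11
  t=5: active resources = [5, 6], total = 11
  t=6: active resources = [4, 6], total = 10
  t=7: active resources = [4, 6], total = 10
  t=8: active resources = [4, 6], total = 10
  t=9: active resources = [4], total = 4
  t=10: active resources = [4], total = 4
  t=11: active resources = [4], total = 4
Peak resource demand = 14

14


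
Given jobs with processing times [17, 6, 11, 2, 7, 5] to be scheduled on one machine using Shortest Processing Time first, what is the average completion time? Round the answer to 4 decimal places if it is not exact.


Sort jobs by processing time (SPT order): [2, 5, 6, 7, 11, 17]
Compute completion times sequentially:
  Job 1: processing = 2, completes at 2
  Job 2: processing = 5, completes at 7
  Job 3: processing = 6, completes at 13
  Job 4: processing = 7, completes at 20
  Job 5: processing = 11, completes at 31
  Job 6: processing = 17, completes at 48
Sum of completion times = 121
Average completion time = 121/6 = 20.1667

20.1667


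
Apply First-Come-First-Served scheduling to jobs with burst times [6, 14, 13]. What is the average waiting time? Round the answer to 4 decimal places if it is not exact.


FCFS order (as given): [6, 14, 13]
Waiting times:
  Job 1: wait = 0
  Job 2: wait = 6
  Job 3: wait = 20
Sum of waiting times = 26
Average waiting time = 26/3 = 8.6667

8.6667


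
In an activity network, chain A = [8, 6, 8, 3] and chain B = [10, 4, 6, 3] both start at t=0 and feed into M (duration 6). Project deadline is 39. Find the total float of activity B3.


Forward pass: ES(B3) = sum of predecessors on chain B = 14
EF = ES + duration = 14 + 6 = 20
Backward pass: LF(M) = deadline = 39; LS(M) = 39 - 6 = 33
LF(B3) = LS(M) - sum(successors on chain B) = 33 - 3 = 30
LS = LF - duration = 30 - 6 = 24
Total float = LS - ES = 24 - 14 = 10

10


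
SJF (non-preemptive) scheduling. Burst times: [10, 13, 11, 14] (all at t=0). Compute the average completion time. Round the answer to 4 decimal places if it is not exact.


SJF order (ascending): [10, 11, 13, 14]
Completion times:
  Job 1: burst=10, C=10
  Job 2: burst=11, C=21
  Job 3: burst=13, C=34
  Job 4: burst=14, C=48
Average completion = 113/4 = 28.25

28.25


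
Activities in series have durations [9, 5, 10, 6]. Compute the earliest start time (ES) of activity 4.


Activity 4 starts after activities 1 through 3 complete.
Predecessor durations: [9, 5, 10]
ES = 9 + 5 + 10 = 24

24


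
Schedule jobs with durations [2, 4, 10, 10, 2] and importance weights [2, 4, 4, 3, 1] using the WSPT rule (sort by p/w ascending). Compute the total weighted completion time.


Compute p/w ratios and sort ascending (WSPT): [(2, 2), (4, 4), (2, 1), (10, 4), (10, 3)]
Compute weighted completion times:
  Job (p=2,w=2): C=2, w*C=2*2=4
  Job (p=4,w=4): C=6, w*C=4*6=24
  Job (p=2,w=1): C=8, w*C=1*8=8
  Job (p=10,w=4): C=18, w*C=4*18=72
  Job (p=10,w=3): C=28, w*C=3*28=84
Total weighted completion time = 192

192


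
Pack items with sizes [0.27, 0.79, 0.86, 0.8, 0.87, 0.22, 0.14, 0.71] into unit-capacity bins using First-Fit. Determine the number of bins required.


Place items sequentially using First-Fit:
  Item 0.27 -> new Bin 1
  Item 0.79 -> new Bin 2
  Item 0.86 -> new Bin 3
  Item 0.8 -> new Bin 4
  Item 0.87 -> new Bin 5
  Item 0.22 -> Bin 1 (now 0.49)
  Item 0.14 -> Bin 1 (now 0.63)
  Item 0.71 -> new Bin 6
Total bins used = 6

6


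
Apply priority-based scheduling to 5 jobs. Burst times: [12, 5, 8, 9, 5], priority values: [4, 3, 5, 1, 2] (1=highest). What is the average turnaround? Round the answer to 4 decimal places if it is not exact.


Sort by priority (ascending = highest first):
Order: [(1, 9), (2, 5), (3, 5), (4, 12), (5, 8)]
Completion times:
  Priority 1, burst=9, C=9
  Priority 2, burst=5, C=14
  Priority 3, burst=5, C=19
  Priority 4, burst=12, C=31
  Priority 5, burst=8, C=39
Average turnaround = 112/5 = 22.4

22.4


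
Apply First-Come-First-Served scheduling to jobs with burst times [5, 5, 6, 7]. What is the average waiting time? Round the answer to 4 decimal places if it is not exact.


FCFS order (as given): [5, 5, 6, 7]
Waiting times:
  Job 1: wait = 0
  Job 2: wait = 5
  Job 3: wait = 10
  Job 4: wait = 16
Sum of waiting times = 31
Average waiting time = 31/4 = 7.75

7.75


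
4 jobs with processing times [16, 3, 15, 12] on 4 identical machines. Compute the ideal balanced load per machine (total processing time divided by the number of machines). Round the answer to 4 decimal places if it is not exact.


Total processing time = 16 + 3 + 15 + 12 = 46
Number of machines = 4
Ideal balanced load = 46 / 4 = 11.5

11.5


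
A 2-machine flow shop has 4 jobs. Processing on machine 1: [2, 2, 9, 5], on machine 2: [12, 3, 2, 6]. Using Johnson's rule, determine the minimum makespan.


Apply Johnson's rule:
  Group 1 (a <= b): [(1, 2, 12), (2, 2, 3), (4, 5, 6)]
  Group 2 (a > b): [(3, 9, 2)]
Optimal job order: [1, 2, 4, 3]
Schedule:
  Job 1: M1 done at 2, M2 done at 14
  Job 2: M1 done at 4, M2 done at 17
  Job 4: M1 done at 9, M2 done at 23
  Job 3: M1 done at 18, M2 done at 25
Makespan = 25

25


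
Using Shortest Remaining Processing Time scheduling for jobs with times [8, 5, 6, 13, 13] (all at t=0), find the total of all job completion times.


Since all jobs arrive at t=0, SRPT equals SPT ordering.
SPT order: [5, 6, 8, 13, 13]
Completion times:
  Job 1: p=5, C=5
  Job 2: p=6, C=11
  Job 3: p=8, C=19
  Job 4: p=13, C=32
  Job 5: p=13, C=45
Total completion time = 5 + 11 + 19 + 32 + 45 = 112

112


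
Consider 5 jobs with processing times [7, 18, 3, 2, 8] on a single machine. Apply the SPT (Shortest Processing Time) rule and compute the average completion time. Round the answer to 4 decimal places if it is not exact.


Sort jobs by processing time (SPT order): [2, 3, 7, 8, 18]
Compute completion times sequentially:
  Job 1: processing = 2, completes at 2
  Job 2: processing = 3, completes at 5
  Job 3: processing = 7, completes at 12
  Job 4: processing = 8, completes at 20
  Job 5: processing = 18, completes at 38
Sum of completion times = 77
Average completion time = 77/5 = 15.4

15.4


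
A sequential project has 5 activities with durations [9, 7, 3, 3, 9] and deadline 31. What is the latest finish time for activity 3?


LF(activity 3) = deadline - sum of successor durations
Successors: activities 4 through 5 with durations [3, 9]
Sum of successor durations = 12
LF = 31 - 12 = 19

19


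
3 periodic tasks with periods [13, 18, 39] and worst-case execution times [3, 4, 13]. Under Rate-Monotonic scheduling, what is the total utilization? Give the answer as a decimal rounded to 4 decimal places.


Compute individual utilizations (exact fractions):
  Task 1: C/T = 3/13 (approx. 0.2308)
  Task 2: C/T = 4/18 = 2/9 (approx. 0.2222)
  Task 3: C/T = 13/39 = 1/3 (approx. 0.3333)
Total utilization U = 3/13 + 2/9 + 1/3 = 92/117
Rounded to 4 decimal places: U = 0.7863
RM (Liu & Layland) bound for 3 tasks = 0.779763; compare with U = 92/117 (approx. 0.786325)
bound < U <= 1, so the RM sufficient condition is not met (inconclusive; an exact test such as response-time analysis is needed).

0.7863


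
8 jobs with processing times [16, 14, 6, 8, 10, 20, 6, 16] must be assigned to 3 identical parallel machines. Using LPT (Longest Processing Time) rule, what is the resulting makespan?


Sort jobs in decreasing order (LPT): [20, 16, 16, 14, 10, 8, 6, 6]
Assign each job to the least loaded machine:
  Machine 1: jobs [20, 8, 6], load = 34
  Machine 2: jobs [16, 14], load = 30
  Machine 3: jobs [16, 10, 6], load = 32
Makespan = max load = 34

34


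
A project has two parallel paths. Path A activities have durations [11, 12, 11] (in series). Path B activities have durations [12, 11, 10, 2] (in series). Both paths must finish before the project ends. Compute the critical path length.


Path A total = 11 + 12 + 11 = 34
Path B total = 12 + 11 + 10 + 2 = 35
Critical path = longest path = max(34, 35) = 35

35


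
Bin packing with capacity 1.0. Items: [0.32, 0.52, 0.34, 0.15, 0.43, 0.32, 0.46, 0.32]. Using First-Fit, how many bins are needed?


Place items sequentially using First-Fit:
  Item 0.32 -> new Bin 1
  Item 0.52 -> Bin 1 (now 0.84)
  Item 0.34 -> new Bin 2
  Item 0.15 -> Bin 1 (now 0.99)
  Item 0.43 -> Bin 2 (now 0.77)
  Item 0.32 -> new Bin 3
  Item 0.46 -> Bin 3 (now 0.78)
  Item 0.32 -> new Bin 4
Total bins used = 4

4


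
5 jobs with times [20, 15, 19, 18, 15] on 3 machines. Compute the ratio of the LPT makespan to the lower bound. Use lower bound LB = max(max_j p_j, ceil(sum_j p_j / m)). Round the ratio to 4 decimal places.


LPT order: [20, 19, 18, 15, 15]
Machine loads after assignment: [20, 34, 33]
LPT makespan = 34
Lower bound = max(max_job, ceil(total/3)) = max(20, 29) = 29
Ratio = 34 / 29 = 1.1724

1.1724


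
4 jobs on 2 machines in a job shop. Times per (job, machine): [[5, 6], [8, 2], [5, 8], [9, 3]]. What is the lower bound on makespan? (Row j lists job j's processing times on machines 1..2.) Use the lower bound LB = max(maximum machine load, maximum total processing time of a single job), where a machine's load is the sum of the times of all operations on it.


Machine loads:
  Machine 1: 5 + 8 + 5 + 9 = 27
  Machine 2: 6 + 2 + 8 + 3 = 19
Max machine load = 27
Job totals:
  Job 1: 11
  Job 2: 10
  Job 3: 13
  Job 4: 12
Max job total = 13
Lower bound = max(27, 13) = 27

27


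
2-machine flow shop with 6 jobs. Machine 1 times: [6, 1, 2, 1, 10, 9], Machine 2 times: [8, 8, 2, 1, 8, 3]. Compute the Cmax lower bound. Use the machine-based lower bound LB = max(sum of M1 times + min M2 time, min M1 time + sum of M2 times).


LB1 = sum(M1 times) + min(M2 times) = 29 + 1 = 30
LB2 = min(M1 times) + sum(M2 times) = 1 + 30 = 31
Lower bound = max(LB1, LB2) = max(30, 31) = 31

31


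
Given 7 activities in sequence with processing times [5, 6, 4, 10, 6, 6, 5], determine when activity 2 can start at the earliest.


Activity 2 starts after activities 1 through 1 complete.
Predecessor durations: [5]
ES = 5 = 5

5


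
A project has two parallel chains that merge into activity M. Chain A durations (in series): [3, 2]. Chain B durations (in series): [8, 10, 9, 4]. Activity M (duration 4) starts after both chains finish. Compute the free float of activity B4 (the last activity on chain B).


ES(B4) = sum of predecessors on chain B = 27
EF(B4) = ES + duration = 27 + 4 = 31
Successor of B4 is M. ES(M) = max(sum(A), sum(B)) = max(5, 31) = 31
Free float = ES(successor) - EF(current) = 31 - 31 = 0

0


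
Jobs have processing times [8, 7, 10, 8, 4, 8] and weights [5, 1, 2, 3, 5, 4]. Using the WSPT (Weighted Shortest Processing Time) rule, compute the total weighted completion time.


Compute p/w ratios and sort ascending (WSPT): [(4, 5), (8, 5), (8, 4), (8, 3), (10, 2), (7, 1)]
Compute weighted completion times:
  Job (p=4,w=5): C=4, w*C=5*4=20
  Job (p=8,w=5): C=12, w*C=5*12=60
  Job (p=8,w=4): C=20, w*C=4*20=80
  Job (p=8,w=3): C=28, w*C=3*28=84
  Job (p=10,w=2): C=38, w*C=2*38=76
  Job (p=7,w=1): C=45, w*C=1*45=45
Total weighted completion time = 365

365


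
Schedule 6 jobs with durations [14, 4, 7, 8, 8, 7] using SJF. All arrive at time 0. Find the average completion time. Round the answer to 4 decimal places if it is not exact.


SJF order (ascending): [4, 7, 7, 8, 8, 14]
Completion times:
  Job 1: burst=4, C=4
  Job 2: burst=7, C=11
  Job 3: burst=7, C=18
  Job 4: burst=8, C=26
  Job 5: burst=8, C=34
  Job 6: burst=14, C=48
Average completion = 141/6 = 23.5

23.5


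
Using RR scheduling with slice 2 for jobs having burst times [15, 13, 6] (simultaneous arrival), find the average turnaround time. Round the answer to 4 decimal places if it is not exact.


Time quantum = 2
Execution trace:
  J1 runs 2 units, time = 2
  J2 runs 2 units, time = 4
  J3 runs 2 units, time = 6
  J1 runs 2 units, time = 8
  J2 runs 2 units, time = 10
  J3 runs 2 units, time = 12
  J1 runs 2 units, time = 14
  J2 runs 2 units, time = 16
  J3 runs 2 units, time = 18
  J1 runs 2 units, time = 20
  J2 runs 2 units, time = 22
  J1 runs 2 units, time = 24
  J2 runs 2 units, time = 26
  J1 runs 2 units, time = 28
  J2 runs 2 units, time = 30
  J1 runs 2 units, time = 32
  J2 runs 1 units, time = 33
  J1 runs 1 units, time = 34
Finish times: [34, 33, 18]
Average turnaround = 85/3 = 28.3333

28.3333


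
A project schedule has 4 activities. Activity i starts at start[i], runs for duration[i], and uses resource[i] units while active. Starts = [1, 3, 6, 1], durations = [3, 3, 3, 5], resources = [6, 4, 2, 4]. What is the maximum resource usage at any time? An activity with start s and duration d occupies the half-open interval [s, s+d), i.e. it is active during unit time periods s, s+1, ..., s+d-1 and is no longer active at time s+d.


Each activity i is active on [start_i, start_i + duration_i).
Compute total resource usage per time slot:
  t=0: active resources = [], total = 0
  t=1: active resources = [6, 4], total = 10
  t=2: active resources = [6, 4], total = 10
  t=3: active resources = [6, 4, 4], total = 14
  t=4: active resources = [4, 4], total = 8
  t=5: active resources = [4, 4], total = 8
  t=6: active resources = [2], total = 2
  t=7: active resources = [2], total = 2
  t=8: active resources = [2], total = 2
Peak resource demand = 14

14


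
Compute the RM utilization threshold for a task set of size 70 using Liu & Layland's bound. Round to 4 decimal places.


Compute 2^(1/70) = 1.0099512906
Subtract 1: 1.0099512906 - 1 = 0.0099512906
Multiply by n: 70 * 0.0099512906 = 0.6965903420
Round to 4 dp: 0.6966

0.6966


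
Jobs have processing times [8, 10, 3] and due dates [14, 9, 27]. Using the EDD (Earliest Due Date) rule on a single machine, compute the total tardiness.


Sort by due date (EDD order): [(10, 9), (8, 14), (3, 27)]
Compute completion times and tardiness:
  Job 1: p=10, d=9, C=10, tardiness=max(0,10-9)=1
  Job 2: p=8, d=14, C=18, tardiness=max(0,18-14)=4
  Job 3: p=3, d=27, C=21, tardiness=max(0,21-27)=0
Total tardiness = 5

5


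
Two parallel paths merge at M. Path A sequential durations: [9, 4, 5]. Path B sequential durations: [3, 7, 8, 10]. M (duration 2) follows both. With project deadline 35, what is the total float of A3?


Forward pass: ES(A3) = sum of predecessors on chain A = 13
EF = ES + duration = 13 + 5 = 18
Backward pass: LF(M) = deadline = 35; LS(M) = 35 - 2 = 33
LF(A3) = LS(M) - sum(successors on chain A) = 33 - 0 = 33
LS = LF - duration = 33 - 5 = 28
Total float = LS - ES = 28 - 13 = 15

15


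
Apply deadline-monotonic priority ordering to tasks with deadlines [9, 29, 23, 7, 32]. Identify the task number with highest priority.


Sort tasks by relative deadline (ascending):
  Task 4: deadline = 7
  Task 1: deadline = 9
  Task 3: deadline = 23
  Task 2: deadline = 29
  Task 5: deadline = 32
Priority order (highest first): [4, 1, 3, 2, 5]
Highest priority task = 4

4


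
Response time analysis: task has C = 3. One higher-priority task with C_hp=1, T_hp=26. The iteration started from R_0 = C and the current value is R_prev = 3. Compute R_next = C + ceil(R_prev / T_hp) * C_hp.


R_next = C + ceil(R_prev / T_hp) * C_hp
ceil(3 / 26) = ceil(0.1154) = 1
Interference = 1 * 1 = 1
R_next = 3 + 1 = 4

4


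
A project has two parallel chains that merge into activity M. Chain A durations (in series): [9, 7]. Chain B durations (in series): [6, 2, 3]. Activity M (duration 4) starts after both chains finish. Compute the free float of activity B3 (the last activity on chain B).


ES(B3) = sum of predecessors on chain B = 8
EF(B3) = ES + duration = 8 + 3 = 11
Successor of B3 is M. ES(M) = max(sum(A), sum(B)) = max(16, 11) = 16
Free float = ES(successor) - EF(current) = 16 - 11 = 5

5


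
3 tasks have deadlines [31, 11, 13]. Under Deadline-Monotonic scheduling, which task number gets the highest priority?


Sort tasks by relative deadline (ascending):
  Task 2: deadline = 11
  Task 3: deadline = 13
  Task 1: deadline = 31
Priority order (highest first): [2, 3, 1]
Highest priority task = 2

2


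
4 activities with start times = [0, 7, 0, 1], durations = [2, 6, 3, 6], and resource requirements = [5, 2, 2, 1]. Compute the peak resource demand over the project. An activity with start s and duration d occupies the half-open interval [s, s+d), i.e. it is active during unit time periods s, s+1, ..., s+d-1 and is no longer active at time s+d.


Each activity i is active on [start_i, start_i + duration_i).
Compute total resource usage per time slot:
  t=0: active resources = [5, 2], total = 7
  t=1: active resources = [5, 2, 1], total = 8
  t=2: active resources = [2, 1], total = 3
  t=3: active resources = [1], total = 1
  t=4: active resources = [1], total = 1
  t=5: active resources = [1], total = 1
  t=6: active resources = [1], total = 1
  t=7: active resources = [2], total = 2
  t=8: active resources = [2], total = 2
  t=9: active resources = [2], total = 2
  t=10: active resources = [2], total = 2
  t=11: active resources = [2], total = 2
  t=12: active resources = [2], total = 2
Peak resource demand = 8

8


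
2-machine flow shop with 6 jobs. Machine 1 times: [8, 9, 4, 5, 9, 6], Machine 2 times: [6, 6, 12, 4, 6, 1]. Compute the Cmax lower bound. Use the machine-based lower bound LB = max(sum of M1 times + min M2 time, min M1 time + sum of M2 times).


LB1 = sum(M1 times) + min(M2 times) = 41 + 1 = 42
LB2 = min(M1 times) + sum(M2 times) = 4 + 35 = 39
Lower bound = max(LB1, LB2) = max(42, 39) = 42

42


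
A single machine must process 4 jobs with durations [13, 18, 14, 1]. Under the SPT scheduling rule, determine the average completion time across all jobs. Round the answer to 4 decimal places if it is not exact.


Sort jobs by processing time (SPT order): [1, 13, 14, 18]
Compute completion times sequentially:
  Job 1: processing = 1, completes at 1
  Job 2: processing = 13, completes at 14
  Job 3: processing = 14, completes at 28
  Job 4: processing = 18, completes at 46
Sum of completion times = 89
Average completion time = 89/4 = 22.25

22.25


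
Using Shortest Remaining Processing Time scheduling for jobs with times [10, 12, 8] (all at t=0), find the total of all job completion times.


Since all jobs arrive at t=0, SRPT equals SPT ordering.
SPT order: [8, 10, 12]
Completion times:
  Job 1: p=8, C=8
  Job 2: p=10, C=18
  Job 3: p=12, C=30
Total completion time = 8 + 18 + 30 = 56

56


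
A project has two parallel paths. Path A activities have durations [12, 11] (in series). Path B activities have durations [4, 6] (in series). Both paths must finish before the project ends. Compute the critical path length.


Path A total = 12 + 11 = 23
Path B total = 4 + 6 = 10
Critical path = longest path = max(23, 10) = 23

23


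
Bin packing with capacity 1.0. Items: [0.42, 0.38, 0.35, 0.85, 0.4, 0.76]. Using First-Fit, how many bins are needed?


Place items sequentially using First-Fit:
  Item 0.42 -> new Bin 1
  Item 0.38 -> Bin 1 (now 0.8)
  Item 0.35 -> new Bin 2
  Item 0.85 -> new Bin 3
  Item 0.4 -> Bin 2 (now 0.75)
  Item 0.76 -> new Bin 4
Total bins used = 4

4


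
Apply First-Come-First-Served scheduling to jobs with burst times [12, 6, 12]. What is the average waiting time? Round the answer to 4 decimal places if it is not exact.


FCFS order (as given): [12, 6, 12]
Waiting times:
  Job 1: wait = 0
  Job 2: wait = 12
  Job 3: wait = 18
Sum of waiting times = 30
Average waiting time = 30/3 = 10.0

10.0


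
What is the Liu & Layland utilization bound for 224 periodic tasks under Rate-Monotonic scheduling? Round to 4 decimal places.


Compute 2^(1/224) = 1.0030991997
Subtract 1: 1.0030991997 - 1 = 0.0030991997
Multiply by n: 224 * 0.0030991997 = 0.6942207328
Round to 4 dp: 0.6942

0.6942


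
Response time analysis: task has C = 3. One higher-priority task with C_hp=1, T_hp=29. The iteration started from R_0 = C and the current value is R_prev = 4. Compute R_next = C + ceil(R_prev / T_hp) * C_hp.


R_next = C + ceil(R_prev / T_hp) * C_hp
ceil(4 / 29) = ceil(0.1379) = 1
Interference = 1 * 1 = 1
R_next = 3 + 1 = 4
R_next = R_prev, so the iteration has converged (response time = 4).

4


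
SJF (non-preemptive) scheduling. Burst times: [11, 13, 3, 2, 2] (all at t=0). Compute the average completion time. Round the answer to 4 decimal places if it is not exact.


SJF order (ascending): [2, 2, 3, 11, 13]
Completion times:
  Job 1: burst=2, C=2
  Job 2: burst=2, C=4
  Job 3: burst=3, C=7
  Job 4: burst=11, C=18
  Job 5: burst=13, C=31
Average completion = 62/5 = 12.4

12.4


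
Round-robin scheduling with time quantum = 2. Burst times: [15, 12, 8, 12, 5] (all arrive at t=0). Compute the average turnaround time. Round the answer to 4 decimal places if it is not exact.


Time quantum = 2
Execution trace:
  J1 runs 2 units, time = 2
  J2 runs 2 units, time = 4
  J3 runs 2 units, time = 6
  J4 runs 2 units, time = 8
  J5 runs 2 units, time = 10
  J1 runs 2 units, time = 12
  J2 runs 2 units, time = 14
  J3 runs 2 units, time = 16
  J4 runs 2 units, time = 18
  J5 runs 2 units, time = 20
  J1 runs 2 units, time = 22
  J2 runs 2 units, time = 24
  J3 runs 2 units, time = 26
  J4 runs 2 units, time = 28
  J5 runs 1 units, time = 29
  J1 runs 2 units, time = 31
  J2 runs 2 units, time = 33
  J3 runs 2 units, time = 35
  J4 runs 2 units, time = 37
  J1 runs 2 units, time = 39
  J2 runs 2 units, time = 41
  J4 runs 2 units, time = 43
  J1 runs 2 units, time = 45
  J2 runs 2 units, time = 47
  J4 runs 2 units, time = 49
  J1 runs 2 units, time = 51
  J1 runs 1 units, time = 52
Finish times: [52, 47, 35, 49, 29]
Average turnaround = 212/5 = 42.4

42.4


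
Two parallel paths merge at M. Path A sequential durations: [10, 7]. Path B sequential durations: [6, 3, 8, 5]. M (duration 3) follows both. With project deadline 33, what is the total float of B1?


Forward pass: ES(B1) = sum of predecessors on chain B = 0
EF = ES + duration = 0 + 6 = 6
Backward pass: LF(M) = deadline = 33; LS(M) = 33 - 3 = 30
LF(B1) = LS(M) - sum(successors on chain B) = 30 - 16 = 14
LS = LF - duration = 14 - 6 = 8
Total float = LS - ES = 8 - 0 = 8

8


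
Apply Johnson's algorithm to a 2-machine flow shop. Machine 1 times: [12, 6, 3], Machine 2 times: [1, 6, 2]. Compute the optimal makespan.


Apply Johnson's rule:
  Group 1 (a <= b): [(2, 6, 6)]
  Group 2 (a > b): [(3, 3, 2), (1, 12, 1)]
Optimal job order: [2, 3, 1]
Schedule:
  Job 2: M1 done at 6, M2 done at 12
  Job 3: M1 done at 9, M2 done at 14
  Job 1: M1 done at 21, M2 done at 22
Makespan = 22

22


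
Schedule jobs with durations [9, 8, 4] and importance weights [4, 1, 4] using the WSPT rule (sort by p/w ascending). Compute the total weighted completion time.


Compute p/w ratios and sort ascending (WSPT): [(4, 4), (9, 4), (8, 1)]
Compute weighted completion times:
  Job (p=4,w=4): C=4, w*C=4*4=16
  Job (p=9,w=4): C=13, w*C=4*13=52
  Job (p=8,w=1): C=21, w*C=1*21=21
Total weighted completion time = 89

89


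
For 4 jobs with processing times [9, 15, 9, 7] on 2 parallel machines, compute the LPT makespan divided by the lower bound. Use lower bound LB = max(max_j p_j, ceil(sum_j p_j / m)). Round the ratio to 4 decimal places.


LPT order: [15, 9, 9, 7]
Machine loads after assignment: [22, 18]
LPT makespan = 22
Lower bound = max(max_job, ceil(total/2)) = max(15, 20) = 20
Ratio = 22 / 20 = 1.1

1.1


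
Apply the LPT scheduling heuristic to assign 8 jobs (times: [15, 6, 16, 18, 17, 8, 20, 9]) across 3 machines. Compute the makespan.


Sort jobs in decreasing order (LPT): [20, 18, 17, 16, 15, 9, 8, 6]
Assign each job to the least loaded machine:
  Machine 1: jobs [20, 9, 8], load = 37
  Machine 2: jobs [18, 15, 6], load = 39
  Machine 3: jobs [17, 16], load = 33
Makespan = max load = 39

39


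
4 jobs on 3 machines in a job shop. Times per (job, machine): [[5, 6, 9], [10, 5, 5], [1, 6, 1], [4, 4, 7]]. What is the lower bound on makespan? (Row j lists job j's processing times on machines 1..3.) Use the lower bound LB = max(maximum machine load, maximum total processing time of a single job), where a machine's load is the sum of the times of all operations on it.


Machine loads:
  Machine 1: 5 + 10 + 1 + 4 = 20
  Machine 2: 6 + 5 + 6 + 4 = 21
  Machine 3: 9 + 5 + 1 + 7 = 22
Max machine load = 22
Job totals:
  Job 1: 20
  Job 2: 20
  Job 3: 8
  Job 4: 15
Max job total = 20
Lower bound = max(22, 20) = 22

22


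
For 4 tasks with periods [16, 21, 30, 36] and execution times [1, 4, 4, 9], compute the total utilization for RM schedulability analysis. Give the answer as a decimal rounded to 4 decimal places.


Compute individual utilizations (exact fractions):
  Task 1: C/T = 1/16 (approx. 0.0625)
  Task 2: C/T = 4/21 (approx. 0.1905)
  Task 3: C/T = 4/30 = 2/15 (approx. 0.1333)
  Task 4: C/T = 9/36 = 1/4 (approx. 0.25)
Total utilization U = 1/16 + 4/21 + 2/15 + 1/4 = 1069/1680
Rounded to 4 decimal places: U = 0.6363
RM (Liu & Layland) bound for 4 tasks = 0.756828; compare with U = 1069/1680 (approx. 0.636310)
U <= bound, so schedulable by RM sufficient condition.

0.6363


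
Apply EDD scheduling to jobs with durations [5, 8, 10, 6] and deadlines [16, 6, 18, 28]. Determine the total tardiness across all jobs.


Sort by due date (EDD order): [(8, 6), (5, 16), (10, 18), (6, 28)]
Compute completion times and tardiness:
  Job 1: p=8, d=6, C=8, tardiness=max(0,8-6)=2
  Job 2: p=5, d=16, C=13, tardiness=max(0,13-16)=0
  Job 3: p=10, d=18, C=23, tardiness=max(0,23-18)=5
  Job 4: p=6, d=28, C=29, tardiness=max(0,29-28)=1
Total tardiness = 8

8


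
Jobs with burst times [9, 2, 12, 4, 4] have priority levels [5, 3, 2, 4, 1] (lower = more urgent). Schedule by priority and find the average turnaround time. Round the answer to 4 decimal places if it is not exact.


Sort by priority (ascending = highest first):
Order: [(1, 4), (2, 12), (3, 2), (4, 4), (5, 9)]
Completion times:
  Priority 1, burst=4, C=4
  Priority 2, burst=12, C=16
  Priority 3, burst=2, C=18
  Priority 4, burst=4, C=22
  Priority 5, burst=9, C=31
Average turnaround = 91/5 = 18.2

18.2


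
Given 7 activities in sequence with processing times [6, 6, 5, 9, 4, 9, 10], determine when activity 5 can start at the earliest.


Activity 5 starts after activities 1 through 4 complete.
Predecessor durations: [6, 6, 5, 9]
ES = 6 + 6 + 5 + 9 = 26

26


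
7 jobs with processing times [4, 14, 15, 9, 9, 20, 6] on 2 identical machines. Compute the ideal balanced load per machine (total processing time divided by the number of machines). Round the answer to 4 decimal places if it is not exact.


Total processing time = 4 + 14 + 15 + 9 + 9 + 20 + 6 = 77
Number of machines = 2
Ideal balanced load = 77 / 2 = 38.5

38.5


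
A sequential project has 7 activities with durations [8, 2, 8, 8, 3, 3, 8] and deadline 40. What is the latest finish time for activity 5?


LF(activity 5) = deadline - sum of successor durations
Successors: activities 6 through 7 with durations [3, 8]
Sum of successor durations = 11
LF = 40 - 11 = 29

29


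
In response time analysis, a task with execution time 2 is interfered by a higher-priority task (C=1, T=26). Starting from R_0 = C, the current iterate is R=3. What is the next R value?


R_next = C + ceil(R_prev / T_hp) * C_hp
ceil(3 / 26) = ceil(0.1154) = 1
Interference = 1 * 1 = 1
R_next = 2 + 1 = 3
R_next = R_prev, so the iteration has converged (response time = 3).

3


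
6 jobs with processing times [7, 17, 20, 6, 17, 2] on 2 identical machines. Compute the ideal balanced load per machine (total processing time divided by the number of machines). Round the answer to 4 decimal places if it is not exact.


Total processing time = 7 + 17 + 20 + 6 + 17 + 2 = 69
Number of machines = 2
Ideal balanced load = 69 / 2 = 34.5

34.5


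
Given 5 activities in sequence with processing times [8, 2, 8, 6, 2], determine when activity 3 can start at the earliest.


Activity 3 starts after activities 1 through 2 complete.
Predecessor durations: [8, 2]
ES = 8 + 2 = 10

10


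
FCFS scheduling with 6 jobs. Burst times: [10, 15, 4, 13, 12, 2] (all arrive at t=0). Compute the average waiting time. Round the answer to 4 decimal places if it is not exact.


FCFS order (as given): [10, 15, 4, 13, 12, 2]
Waiting times:
  Job 1: wait = 0
  Job 2: wait = 10
  Job 3: wait = 25
  Job 4: wait = 29
  Job 5: wait = 42
  Job 6: wait = 54
Sum of waiting times = 160
Average waiting time = 160/6 = 26.6667

26.6667


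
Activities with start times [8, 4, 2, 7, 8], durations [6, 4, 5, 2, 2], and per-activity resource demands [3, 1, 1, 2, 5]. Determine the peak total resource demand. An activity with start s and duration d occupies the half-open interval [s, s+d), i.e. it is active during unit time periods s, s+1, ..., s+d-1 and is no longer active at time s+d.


Each activity i is active on [start_i, start_i + duration_i).
Compute total resource usage per time slot:
  t=0: active resources = [], total = 0
  t=1: active resources = [], total = 0
  t=2: active resources = [1], total = 1
  t=3: active resources = [1], total = 1
  t=4: active resources = [1, 1], total = 2
  t=5: active resources = [1, 1], total = 2
  t=6: active resources = [1, 1], total = 2
  t=7: active resources = [1, 2], total = 3
  t=8: active resources = [3, 2, 5], total = 10
  t=9: active resources = [3, 5], total = 8
  t=10: active resources = [3], total = 3
  t=11: active resources = [3], total = 3
  t=12: active resources = [3], total = 3
  t=13: active resources = [3], total = 3
Peak resource demand = 10

10


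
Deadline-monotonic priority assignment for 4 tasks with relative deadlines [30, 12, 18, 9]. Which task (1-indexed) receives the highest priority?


Sort tasks by relative deadline (ascending):
  Task 4: deadline = 9
  Task 2: deadline = 12
  Task 3: deadline = 18
  Task 1: deadline = 30
Priority order (highest first): [4, 2, 3, 1]
Highest priority task = 4

4


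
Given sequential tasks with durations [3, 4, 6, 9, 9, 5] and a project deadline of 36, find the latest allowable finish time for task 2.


LF(activity 2) = deadline - sum of successor durations
Successors: activities 3 through 6 with durations [6, 9, 9, 5]
Sum of successor durations = 29
LF = 36 - 29 = 7

7


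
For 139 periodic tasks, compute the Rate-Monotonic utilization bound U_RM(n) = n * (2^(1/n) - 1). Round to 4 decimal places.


Compute 2^(1/139) = 1.0049991245
Subtract 1: 1.0049991245 - 1 = 0.0049991245
Multiply by n: 139 * 0.0049991245 = 0.6948783055
Round to 4 dp: 0.6949

0.6949


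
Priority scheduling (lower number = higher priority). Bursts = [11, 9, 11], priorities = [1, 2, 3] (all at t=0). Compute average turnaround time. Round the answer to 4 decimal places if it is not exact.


Sort by priority (ascending = highest first):
Order: [(1, 11), (2, 9), (3, 11)]
Completion times:
  Priority 1, burst=11, C=11
  Priority 2, burst=9, C=20
  Priority 3, burst=11, C=31
Average turnaround = 62/3 = 20.6667

20.6667


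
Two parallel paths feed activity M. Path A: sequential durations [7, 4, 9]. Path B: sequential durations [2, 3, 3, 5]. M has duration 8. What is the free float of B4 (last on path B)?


ES(B4) = sum of predecessors on chain B = 8
EF(B4) = ES + duration = 8 + 5 = 13
Successor of B4 is M. ES(M) = max(sum(A), sum(B)) = max(20, 13) = 20
Free float = ES(successor) - EF(current) = 20 - 13 = 7

7


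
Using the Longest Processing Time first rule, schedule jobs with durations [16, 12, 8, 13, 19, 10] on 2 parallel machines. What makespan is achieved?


Sort jobs in decreasing order (LPT): [19, 16, 13, 12, 10, 8]
Assign each job to the least loaded machine:
  Machine 1: jobs [19, 12, 8], load = 39
  Machine 2: jobs [16, 13, 10], load = 39
Makespan = max load = 39

39


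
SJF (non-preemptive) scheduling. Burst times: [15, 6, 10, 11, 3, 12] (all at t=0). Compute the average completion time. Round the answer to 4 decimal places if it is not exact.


SJF order (ascending): [3, 6, 10, 11, 12, 15]
Completion times:
  Job 1: burst=3, C=3
  Job 2: burst=6, C=9
  Job 3: burst=10, C=19
  Job 4: burst=11, C=30
  Job 5: burst=12, C=42
  Job 6: burst=15, C=57
Average completion = 160/6 = 26.6667

26.6667


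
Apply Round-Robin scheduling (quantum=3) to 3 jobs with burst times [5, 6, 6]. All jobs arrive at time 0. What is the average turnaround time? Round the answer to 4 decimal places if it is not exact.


Time quantum = 3
Execution trace:
  J1 runs 3 units, time = 3
  J2 runs 3 units, time = 6
  J3 runs 3 units, time = 9
  J1 runs 2 units, time = 11
  J2 runs 3 units, time = 14
  J3 runs 3 units, time = 17
Finish times: [11, 14, 17]
Average turnaround = 42/3 = 14.0

14.0


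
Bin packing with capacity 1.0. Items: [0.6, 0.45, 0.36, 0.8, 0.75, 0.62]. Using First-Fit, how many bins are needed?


Place items sequentially using First-Fit:
  Item 0.6 -> new Bin 1
  Item 0.45 -> new Bin 2
  Item 0.36 -> Bin 1 (now 0.96)
  Item 0.8 -> new Bin 3
  Item 0.75 -> new Bin 4
  Item 0.62 -> new Bin 5
Total bins used = 5

5


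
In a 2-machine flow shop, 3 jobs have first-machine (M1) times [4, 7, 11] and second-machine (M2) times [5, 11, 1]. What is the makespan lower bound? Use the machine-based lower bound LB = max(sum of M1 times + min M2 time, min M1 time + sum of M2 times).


LB1 = sum(M1 times) + min(M2 times) = 22 + 1 = 23
LB2 = min(M1 times) + sum(M2 times) = 4 + 17 = 21
Lower bound = max(LB1, LB2) = max(23, 21) = 23

23


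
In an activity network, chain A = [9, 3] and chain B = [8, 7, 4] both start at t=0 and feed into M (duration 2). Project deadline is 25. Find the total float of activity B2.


Forward pass: ES(B2) = sum of predecessors on chain B = 8
EF = ES + duration = 8 + 7 = 15
Backward pass: LF(M) = deadline = 25; LS(M) = 25 - 2 = 23
LF(B2) = LS(M) - sum(successors on chain B) = 23 - 4 = 19
LS = LF - duration = 19 - 7 = 12
Total float = LS - ES = 12 - 8 = 4

4
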